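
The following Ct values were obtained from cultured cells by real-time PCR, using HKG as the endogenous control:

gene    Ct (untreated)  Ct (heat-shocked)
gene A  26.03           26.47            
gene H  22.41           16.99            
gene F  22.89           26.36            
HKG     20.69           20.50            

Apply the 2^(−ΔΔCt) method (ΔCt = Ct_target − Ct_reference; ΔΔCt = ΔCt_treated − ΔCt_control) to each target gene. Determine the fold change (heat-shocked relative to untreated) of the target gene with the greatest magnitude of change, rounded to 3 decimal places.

37.531

gene A: ΔΔCt = (26.47−20.50) − (26.03−20.69) = 5.97 − 5.34 = 0.63; fold change = 2^-0.63 = 0.646
gene H: ΔΔCt = (16.99−20.50) − (22.41−20.69) = -3.51 − 1.72 = -5.23; fold change = 2^5.23 = 37.531
gene F: ΔΔCt = (26.36−20.50) − (22.89−20.69) = 5.86 − 2.20 = 3.66; fold change = 2^-3.66 = 0.079
gene H has the largest |ΔΔCt| = 5.23.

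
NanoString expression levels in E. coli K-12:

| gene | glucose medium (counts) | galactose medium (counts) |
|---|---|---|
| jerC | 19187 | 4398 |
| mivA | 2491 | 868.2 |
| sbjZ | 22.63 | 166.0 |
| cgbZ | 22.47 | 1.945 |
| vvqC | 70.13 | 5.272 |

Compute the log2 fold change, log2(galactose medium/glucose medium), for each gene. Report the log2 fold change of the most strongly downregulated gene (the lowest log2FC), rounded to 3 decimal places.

-3.734

log2(4398/19187) = -2.125  (jerC)
log2(868.2/2491) = -1.521  (mivA)
log2(166.0/22.63) = 2.875  (sbjZ)
log2(1.945/22.47) = -3.530  (cgbZ)
log2(5.272/70.13) = -3.734  (vvqC)
vvqC is most strongly downregulated.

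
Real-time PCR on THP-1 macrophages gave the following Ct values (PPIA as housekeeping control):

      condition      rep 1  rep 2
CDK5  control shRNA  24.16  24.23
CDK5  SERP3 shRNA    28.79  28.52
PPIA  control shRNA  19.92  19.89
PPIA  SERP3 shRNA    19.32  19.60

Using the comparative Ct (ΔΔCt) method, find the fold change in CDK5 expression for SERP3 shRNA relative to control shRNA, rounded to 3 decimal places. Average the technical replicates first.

0.033

Mean Ct: CDK5 control shRNA 24.195; CDK5 SERP3 shRNA 28.655; PPIA control shRNA 19.905; PPIA SERP3 shRNA 19.460
ΔCt(control shRNA) = 24.195 − 19.905 = 4.290
ΔCt(SERP3 shRNA) = 28.655 − 19.460 = 9.195
ΔΔCt = 9.195 − 4.290 = 4.905
Fold change = 2^(−4.905) = 0.0334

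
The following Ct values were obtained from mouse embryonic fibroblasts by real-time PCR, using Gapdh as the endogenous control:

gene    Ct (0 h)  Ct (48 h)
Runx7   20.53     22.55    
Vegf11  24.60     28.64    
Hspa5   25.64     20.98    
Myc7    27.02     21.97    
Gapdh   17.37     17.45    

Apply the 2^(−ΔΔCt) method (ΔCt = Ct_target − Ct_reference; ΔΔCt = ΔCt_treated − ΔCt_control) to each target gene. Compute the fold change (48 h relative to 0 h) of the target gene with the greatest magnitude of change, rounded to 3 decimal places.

Runx7: ΔΔCt = (22.55−17.45) − (20.53−17.37) = 5.10 − 3.16 = 1.94; fold change = 2^-1.94 = 0.261
Vegf11: ΔΔCt = (28.64−17.45) − (24.60−17.37) = 11.19 − 7.23 = 3.96; fold change = 2^-3.96 = 0.064
Hspa5: ΔΔCt = (20.98−17.45) − (25.64−17.37) = 3.53 − 8.27 = -4.74; fold change = 2^4.74 = 26.723
Myc7: ΔΔCt = (21.97−17.45) − (27.02−17.37) = 4.52 − 9.65 = -5.13; fold change = 2^5.13 = 35.017
Myc7 has the largest |ΔΔCt| = 5.13.

35.017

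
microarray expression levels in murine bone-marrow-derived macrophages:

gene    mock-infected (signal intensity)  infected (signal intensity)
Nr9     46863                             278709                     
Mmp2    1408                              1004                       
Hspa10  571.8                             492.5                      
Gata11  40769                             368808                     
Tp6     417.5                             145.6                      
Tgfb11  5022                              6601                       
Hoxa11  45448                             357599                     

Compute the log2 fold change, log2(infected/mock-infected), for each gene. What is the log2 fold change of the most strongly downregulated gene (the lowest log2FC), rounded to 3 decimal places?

-1.520

log2(278709/46863) = 2.572  (Nr9)
log2(1004/1408) = -0.488  (Mmp2)
log2(492.5/571.8) = -0.215  (Hspa10)
log2(368808/40769) = 3.177  (Gata11)
log2(145.6/417.5) = -1.520  (Tp6)
log2(6601/5022) = 0.394  (Tgfb11)
log2(357599/45448) = 2.976  (Hoxa11)
Tp6 is most strongly downregulated.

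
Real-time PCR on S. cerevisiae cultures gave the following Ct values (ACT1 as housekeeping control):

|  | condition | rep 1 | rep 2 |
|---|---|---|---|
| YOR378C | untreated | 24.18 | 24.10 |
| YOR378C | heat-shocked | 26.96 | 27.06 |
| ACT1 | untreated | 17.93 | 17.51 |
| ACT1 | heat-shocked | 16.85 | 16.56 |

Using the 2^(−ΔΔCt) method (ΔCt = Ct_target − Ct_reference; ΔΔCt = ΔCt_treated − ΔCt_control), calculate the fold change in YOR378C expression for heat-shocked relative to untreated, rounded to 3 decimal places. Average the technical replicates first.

Mean Ct: YOR378C untreated 24.140; YOR378C heat-shocked 27.010; ACT1 untreated 17.720; ACT1 heat-shocked 16.705
ΔCt(untreated) = 24.140 − 17.720 = 6.420
ΔCt(heat-shocked) = 27.010 − 16.705 = 10.305
ΔΔCt = 10.305 − 6.420 = 3.885
Fold change = 2^(−3.885) = 0.0677

0.068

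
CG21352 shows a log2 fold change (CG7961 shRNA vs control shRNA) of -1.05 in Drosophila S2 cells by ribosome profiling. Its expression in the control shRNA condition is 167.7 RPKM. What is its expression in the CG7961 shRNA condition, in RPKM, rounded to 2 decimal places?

Fold change = 2^(-1.05) = 0.4830
CG7961 shRNA expression = 167.7 × 0.4830 = 80.99

80.99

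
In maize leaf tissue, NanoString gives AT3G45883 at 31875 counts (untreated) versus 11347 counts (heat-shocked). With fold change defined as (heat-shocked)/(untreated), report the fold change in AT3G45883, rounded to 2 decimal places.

Fold change = 11347 / 31875 = 0.356
AT3G45883 is downregulated.

0.36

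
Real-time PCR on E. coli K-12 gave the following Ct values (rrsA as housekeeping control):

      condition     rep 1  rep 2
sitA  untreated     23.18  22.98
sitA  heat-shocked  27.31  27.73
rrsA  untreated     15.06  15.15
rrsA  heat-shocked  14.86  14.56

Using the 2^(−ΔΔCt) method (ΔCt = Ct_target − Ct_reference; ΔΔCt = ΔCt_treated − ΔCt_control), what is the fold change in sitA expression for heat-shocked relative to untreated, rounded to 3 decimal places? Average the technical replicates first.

0.035

Mean Ct: sitA untreated 23.080; sitA heat-shocked 27.520; rrsA untreated 15.105; rrsA heat-shocked 14.710
ΔCt(untreated) = 23.080 − 15.105 = 7.975
ΔCt(heat-shocked) = 27.520 − 14.710 = 12.810
ΔΔCt = 12.810 − 7.975 = 4.835
Fold change = 2^(−4.835) = 0.0350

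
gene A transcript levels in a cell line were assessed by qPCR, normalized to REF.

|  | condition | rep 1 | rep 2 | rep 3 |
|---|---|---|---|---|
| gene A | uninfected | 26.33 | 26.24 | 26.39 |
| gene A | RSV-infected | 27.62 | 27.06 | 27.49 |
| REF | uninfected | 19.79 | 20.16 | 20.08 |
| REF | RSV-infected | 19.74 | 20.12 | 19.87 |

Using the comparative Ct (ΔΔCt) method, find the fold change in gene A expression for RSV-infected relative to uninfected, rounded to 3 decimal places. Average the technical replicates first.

0.444

Mean Ct: gene A uninfected 26.320; gene A RSV-infected 27.390; REF uninfected 20.010; REF RSV-infected 19.910
ΔCt(uninfected) = 26.320 − 20.010 = 6.310
ΔCt(RSV-infected) = 27.390 − 19.910 = 7.480
ΔΔCt = 7.480 − 6.310 = 1.170
Fold change = 2^(−1.170) = 0.4444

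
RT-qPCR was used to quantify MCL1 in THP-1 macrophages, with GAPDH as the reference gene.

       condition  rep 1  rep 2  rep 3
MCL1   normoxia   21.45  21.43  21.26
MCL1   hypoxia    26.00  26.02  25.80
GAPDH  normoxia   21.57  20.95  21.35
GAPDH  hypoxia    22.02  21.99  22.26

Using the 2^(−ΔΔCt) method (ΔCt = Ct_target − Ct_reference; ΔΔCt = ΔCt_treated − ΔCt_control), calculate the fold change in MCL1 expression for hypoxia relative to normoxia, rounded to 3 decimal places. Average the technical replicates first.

Mean Ct: MCL1 normoxia 21.380; MCL1 hypoxia 25.940; GAPDH normoxia 21.290; GAPDH hypoxia 22.090
ΔCt(normoxia) = 21.380 − 21.290 = 0.090
ΔCt(hypoxia) = 25.940 − 22.090 = 3.850
ΔΔCt = 3.850 − 0.090 = 3.760
Fold change = 2^(−3.760) = 0.0738

0.074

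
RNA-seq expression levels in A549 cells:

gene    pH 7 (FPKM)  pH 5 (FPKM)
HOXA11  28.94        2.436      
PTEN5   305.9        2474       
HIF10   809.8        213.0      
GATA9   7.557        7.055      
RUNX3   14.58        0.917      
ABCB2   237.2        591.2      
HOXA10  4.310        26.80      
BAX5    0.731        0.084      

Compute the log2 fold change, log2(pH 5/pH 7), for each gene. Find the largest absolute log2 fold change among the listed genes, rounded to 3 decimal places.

3.991

log2(2.436/28.94) = -3.570  (HOXA11)
log2(2474/305.9) = 3.016  (PTEN5)
log2(213.0/809.8) = -1.927  (HIF10)
log2(7.055/7.557) = -0.099  (GATA9)
log2(0.917/14.58) = -3.991  (RUNX3)
log2(591.2/237.2) = 1.318  (ABCB2)
log2(26.80/4.310) = 2.636  (HOXA10)
log2(0.084/0.731) = -3.121  (BAX5)
The largest magnitude belongs to RUNX3.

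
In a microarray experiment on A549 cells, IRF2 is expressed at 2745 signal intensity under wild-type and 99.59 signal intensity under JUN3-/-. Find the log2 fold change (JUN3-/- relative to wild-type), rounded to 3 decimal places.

-4.785

Fold change = 99.59 / 2745 = 0.0363
log2(0.0363) = -4.7847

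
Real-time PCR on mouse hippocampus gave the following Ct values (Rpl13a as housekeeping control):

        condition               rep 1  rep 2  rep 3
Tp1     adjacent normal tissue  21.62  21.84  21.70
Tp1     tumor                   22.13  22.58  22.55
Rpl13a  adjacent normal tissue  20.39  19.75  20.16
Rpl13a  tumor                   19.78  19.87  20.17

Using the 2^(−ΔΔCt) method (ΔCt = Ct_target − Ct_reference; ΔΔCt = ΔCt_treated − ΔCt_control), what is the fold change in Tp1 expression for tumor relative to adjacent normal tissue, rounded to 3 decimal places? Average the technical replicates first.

Mean Ct: Tp1 adjacent normal tissue 21.720; Tp1 tumor 22.420; Rpl13a adjacent normal tissue 20.100; Rpl13a tumor 19.940
ΔCt(adjacent normal tissue) = 21.720 − 20.100 = 1.620
ΔCt(tumor) = 22.420 − 19.940 = 2.480
ΔΔCt = 2.480 − 1.620 = 0.860
Fold change = 2^(−0.860) = 0.5510

0.551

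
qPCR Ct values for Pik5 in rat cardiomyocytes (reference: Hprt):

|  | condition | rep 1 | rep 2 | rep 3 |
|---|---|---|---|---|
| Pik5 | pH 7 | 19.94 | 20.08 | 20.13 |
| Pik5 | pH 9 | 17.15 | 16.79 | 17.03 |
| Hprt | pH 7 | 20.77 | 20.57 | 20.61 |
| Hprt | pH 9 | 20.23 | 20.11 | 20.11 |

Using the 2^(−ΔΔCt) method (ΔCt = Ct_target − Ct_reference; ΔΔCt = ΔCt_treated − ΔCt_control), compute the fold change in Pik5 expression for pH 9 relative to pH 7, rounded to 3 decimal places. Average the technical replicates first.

Mean Ct: Pik5 pH 7 20.050; Pik5 pH 9 16.990; Hprt pH 7 20.650; Hprt pH 9 20.150
ΔCt(pH 7) = 20.050 − 20.650 = -0.600
ΔCt(pH 9) = 16.990 − 20.150 = -3.160
ΔΔCt = -3.160 − (-0.600) = -2.560
Fold change = 2^(−(-2.560)) = 2^2.560 = 5.8971

5.897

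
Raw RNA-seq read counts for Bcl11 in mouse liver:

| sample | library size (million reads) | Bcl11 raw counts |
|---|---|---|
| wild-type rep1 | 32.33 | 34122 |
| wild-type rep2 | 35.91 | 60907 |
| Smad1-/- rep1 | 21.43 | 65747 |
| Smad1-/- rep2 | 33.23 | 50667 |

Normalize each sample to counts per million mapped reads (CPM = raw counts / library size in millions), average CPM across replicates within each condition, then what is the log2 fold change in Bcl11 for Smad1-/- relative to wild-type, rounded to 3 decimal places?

CPM(wild-type rep1) = 34122 / 32.33 = 1055.4284
CPM(wild-type rep2) = 60907 / 35.91 = 1696.1014
CPM(Smad1-/- rep1) = 65747 / 21.43 = 3067.9888
CPM(Smad1-/- rep2) = 50667 / 33.23 = 1524.7367
mean CPM(wild-type) = 1375.7649; mean CPM(Smad1-/-) = 2296.3627
Fold change = 2296.3627 / 1375.7649 = 1.66915
log2(1.66915) = 0.7391

0.739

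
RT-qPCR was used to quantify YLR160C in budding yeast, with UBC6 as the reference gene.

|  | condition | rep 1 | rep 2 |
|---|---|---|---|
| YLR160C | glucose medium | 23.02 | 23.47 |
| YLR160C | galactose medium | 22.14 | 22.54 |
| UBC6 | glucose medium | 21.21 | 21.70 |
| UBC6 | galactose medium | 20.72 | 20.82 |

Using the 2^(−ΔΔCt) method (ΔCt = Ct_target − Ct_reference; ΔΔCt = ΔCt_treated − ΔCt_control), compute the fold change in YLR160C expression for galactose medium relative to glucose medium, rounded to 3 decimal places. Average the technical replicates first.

Mean Ct: YLR160C glucose medium 23.245; YLR160C galactose medium 22.340; UBC6 glucose medium 21.455; UBC6 galactose medium 20.770
ΔCt(glucose medium) = 23.245 − 21.455 = 1.790
ΔCt(galactose medium) = 22.340 − 20.770 = 1.570
ΔΔCt = 1.570 − 1.790 = -0.220
Fold change = 2^(−(-0.220)) = 2^0.220 = 1.1647

1.165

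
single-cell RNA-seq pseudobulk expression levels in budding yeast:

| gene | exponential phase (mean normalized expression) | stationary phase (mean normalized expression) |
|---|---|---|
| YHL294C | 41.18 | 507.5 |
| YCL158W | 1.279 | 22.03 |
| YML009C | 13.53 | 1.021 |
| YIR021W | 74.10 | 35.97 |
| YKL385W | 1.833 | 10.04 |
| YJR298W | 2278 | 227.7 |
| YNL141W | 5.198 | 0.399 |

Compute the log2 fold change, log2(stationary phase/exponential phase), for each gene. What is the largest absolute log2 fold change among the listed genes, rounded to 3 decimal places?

4.106

log2(507.5/41.18) = 3.623  (YHL294C)
log2(22.03/1.279) = 4.106  (YCL158W)
log2(1.021/13.53) = -3.728  (YML009C)
log2(35.97/74.10) = -1.043  (YIR021W)
log2(10.04/1.833) = 2.453  (YKL385W)
log2(227.7/2278) = -3.323  (YJR298W)
log2(0.399/5.198) = -3.703  (YNL141W)
The largest magnitude belongs to YCL158W.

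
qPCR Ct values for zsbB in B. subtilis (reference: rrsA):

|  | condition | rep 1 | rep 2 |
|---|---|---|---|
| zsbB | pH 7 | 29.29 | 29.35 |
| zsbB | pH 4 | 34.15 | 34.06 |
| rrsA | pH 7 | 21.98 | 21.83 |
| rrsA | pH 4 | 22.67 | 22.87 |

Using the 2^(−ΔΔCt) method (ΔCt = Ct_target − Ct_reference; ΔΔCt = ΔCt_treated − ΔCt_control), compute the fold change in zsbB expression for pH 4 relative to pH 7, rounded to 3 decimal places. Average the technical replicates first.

Mean Ct: zsbB pH 7 29.320; zsbB pH 4 34.105; rrsA pH 7 21.905; rrsA pH 4 22.770
ΔCt(pH 7) = 29.320 − 21.905 = 7.415
ΔCt(pH 4) = 34.105 − 22.770 = 11.335
ΔΔCt = 11.335 − 7.415 = 3.920
Fold change = 2^(−3.920) = 0.0661

0.066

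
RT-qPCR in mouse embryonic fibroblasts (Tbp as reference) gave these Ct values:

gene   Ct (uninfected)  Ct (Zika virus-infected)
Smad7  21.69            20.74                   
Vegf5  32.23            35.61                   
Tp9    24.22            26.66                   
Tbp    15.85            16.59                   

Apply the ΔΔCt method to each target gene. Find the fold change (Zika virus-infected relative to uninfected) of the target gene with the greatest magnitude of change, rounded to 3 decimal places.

0.160

Smad7: ΔΔCt = (20.74−16.59) − (21.69−15.85) = 4.15 − 5.84 = -1.69; fold change = 2^1.69 = 3.227
Vegf5: ΔΔCt = (35.61−16.59) − (32.23−15.85) = 19.02 − 16.38 = 2.64; fold change = 2^-2.64 = 0.160
Tp9: ΔΔCt = (26.66−16.59) − (24.22−15.85) = 10.07 − 8.37 = 1.70; fold change = 2^-1.70 = 0.308
Vegf5 has the largest |ΔΔCt| = 2.64.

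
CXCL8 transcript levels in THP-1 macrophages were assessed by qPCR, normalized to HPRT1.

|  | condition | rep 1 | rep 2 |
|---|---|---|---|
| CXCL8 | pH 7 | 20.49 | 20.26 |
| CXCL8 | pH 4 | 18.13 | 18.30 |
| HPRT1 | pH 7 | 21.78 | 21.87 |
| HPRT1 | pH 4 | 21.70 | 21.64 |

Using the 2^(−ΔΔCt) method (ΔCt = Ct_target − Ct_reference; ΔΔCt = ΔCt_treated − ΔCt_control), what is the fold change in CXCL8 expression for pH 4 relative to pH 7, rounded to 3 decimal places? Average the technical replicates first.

4.014

Mean Ct: CXCL8 pH 7 20.375; CXCL8 pH 4 18.215; HPRT1 pH 7 21.825; HPRT1 pH 4 21.670
ΔCt(pH 7) = 20.375 − 21.825 = -1.450
ΔCt(pH 4) = 18.215 − 21.670 = -3.455
ΔΔCt = -3.455 − (-1.450) = -2.005
Fold change = 2^(−(-2.005)) = 2^2.005 = 4.0139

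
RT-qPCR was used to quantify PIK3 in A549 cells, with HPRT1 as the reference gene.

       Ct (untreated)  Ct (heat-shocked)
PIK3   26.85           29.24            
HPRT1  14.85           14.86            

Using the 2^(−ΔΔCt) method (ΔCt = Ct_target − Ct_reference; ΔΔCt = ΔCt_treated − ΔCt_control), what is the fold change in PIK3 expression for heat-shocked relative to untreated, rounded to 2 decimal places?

0.19

ΔCt(untreated) = 26.850 − 14.850 = 12.000
ΔCt(heat-shocked) = 29.240 − 14.860 = 14.380
ΔΔCt = 14.380 − 12.000 = 2.380
Fold change = 2^(−2.380) = 0.192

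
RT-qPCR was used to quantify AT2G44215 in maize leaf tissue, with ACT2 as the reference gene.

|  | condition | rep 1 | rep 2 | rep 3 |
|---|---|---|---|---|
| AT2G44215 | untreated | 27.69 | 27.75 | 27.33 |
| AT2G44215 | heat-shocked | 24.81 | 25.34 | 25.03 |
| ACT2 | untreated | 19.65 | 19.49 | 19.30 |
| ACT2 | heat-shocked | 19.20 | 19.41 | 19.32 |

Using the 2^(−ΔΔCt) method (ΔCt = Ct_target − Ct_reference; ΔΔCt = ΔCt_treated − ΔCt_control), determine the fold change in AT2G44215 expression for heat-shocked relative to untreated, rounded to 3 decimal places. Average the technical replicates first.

5.134

Mean Ct: AT2G44215 untreated 27.590; AT2G44215 heat-shocked 25.060; ACT2 untreated 19.480; ACT2 heat-shocked 19.310
ΔCt(untreated) = 27.590 − 19.480 = 8.110
ΔCt(heat-shocked) = 25.060 − 19.310 = 5.750
ΔΔCt = 5.750 − 8.110 = -2.360
Fold change = 2^(−(-2.360)) = 2^2.360 = 5.1337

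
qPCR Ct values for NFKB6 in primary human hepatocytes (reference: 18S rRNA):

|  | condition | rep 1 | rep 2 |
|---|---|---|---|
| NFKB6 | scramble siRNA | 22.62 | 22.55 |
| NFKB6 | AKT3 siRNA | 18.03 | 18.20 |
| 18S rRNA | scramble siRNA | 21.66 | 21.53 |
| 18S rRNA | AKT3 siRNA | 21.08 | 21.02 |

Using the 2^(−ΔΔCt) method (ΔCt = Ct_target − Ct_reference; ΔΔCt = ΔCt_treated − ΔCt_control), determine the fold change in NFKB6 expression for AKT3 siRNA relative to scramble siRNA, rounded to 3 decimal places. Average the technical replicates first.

15.189

Mean Ct: NFKB6 scramble siRNA 22.585; NFKB6 AKT3 siRNA 18.115; 18S rRNA scramble siRNA 21.595; 18S rRNA AKT3 siRNA 21.050
ΔCt(scramble siRNA) = 22.585 − 21.595 = 0.990
ΔCt(AKT3 siRNA) = 18.115 − 21.050 = -2.935
ΔΔCt = -2.935 − 0.990 = -3.925
Fold change = 2^(−(-3.925)) = 2^3.925 = 15.1895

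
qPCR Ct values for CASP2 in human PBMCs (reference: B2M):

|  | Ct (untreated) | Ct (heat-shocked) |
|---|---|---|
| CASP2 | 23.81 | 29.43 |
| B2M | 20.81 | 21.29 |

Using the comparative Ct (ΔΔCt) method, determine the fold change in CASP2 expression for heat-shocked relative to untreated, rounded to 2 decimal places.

0.03

ΔCt(untreated) = 23.810 − 20.810 = 3.000
ΔCt(heat-shocked) = 29.430 − 21.290 = 8.140
ΔΔCt = 8.140 − 3.000 = 5.140
Fold change = 2^(−5.140) = 0.028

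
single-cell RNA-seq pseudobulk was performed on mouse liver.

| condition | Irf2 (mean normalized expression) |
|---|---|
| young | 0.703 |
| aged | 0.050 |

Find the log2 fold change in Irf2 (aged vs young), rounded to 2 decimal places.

-3.81

Fold change = 0.050 / 0.703 = 0.0711
log2(0.0711) = -3.814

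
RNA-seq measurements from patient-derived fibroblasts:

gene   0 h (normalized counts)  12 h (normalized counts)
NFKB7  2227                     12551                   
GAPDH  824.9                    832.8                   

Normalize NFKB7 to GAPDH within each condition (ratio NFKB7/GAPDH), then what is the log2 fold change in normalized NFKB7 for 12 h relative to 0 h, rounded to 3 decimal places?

2.481

NFKB7/GAPDH (0 h) = 2227 / 824.9 = 2.6997
NFKB7/GAPDH (12 h) = 12551 / 832.8 = 15.071
Fold change = 15.071 / 2.6997 = 5.5824
log2(5.5824) = 2.4809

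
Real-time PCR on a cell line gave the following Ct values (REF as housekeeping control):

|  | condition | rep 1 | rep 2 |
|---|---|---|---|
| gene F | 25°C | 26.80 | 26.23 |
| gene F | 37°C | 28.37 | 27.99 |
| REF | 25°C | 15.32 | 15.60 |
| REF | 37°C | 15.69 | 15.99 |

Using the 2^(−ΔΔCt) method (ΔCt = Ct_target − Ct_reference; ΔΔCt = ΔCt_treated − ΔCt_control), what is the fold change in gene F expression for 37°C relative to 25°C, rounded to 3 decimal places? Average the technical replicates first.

Mean Ct: gene F 25°C 26.515; gene F 37°C 28.180; REF 25°C 15.460; REF 37°C 15.840
ΔCt(25°C) = 26.515 − 15.460 = 11.055
ΔCt(37°C) = 28.180 − 15.840 = 12.340
ΔΔCt = 12.340 − 11.055 = 1.285
Fold change = 2^(−1.285) = 0.4104

0.410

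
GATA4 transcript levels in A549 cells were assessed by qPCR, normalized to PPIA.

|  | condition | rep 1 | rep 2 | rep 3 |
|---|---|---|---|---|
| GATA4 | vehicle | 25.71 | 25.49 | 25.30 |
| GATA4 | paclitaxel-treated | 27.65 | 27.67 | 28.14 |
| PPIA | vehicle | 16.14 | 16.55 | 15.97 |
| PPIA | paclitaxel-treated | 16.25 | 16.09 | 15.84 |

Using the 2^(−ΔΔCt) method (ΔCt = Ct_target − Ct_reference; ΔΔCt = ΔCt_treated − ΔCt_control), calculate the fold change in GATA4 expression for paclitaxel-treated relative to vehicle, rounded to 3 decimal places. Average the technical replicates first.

Mean Ct: GATA4 vehicle 25.500; GATA4 paclitaxel-treated 27.820; PPIA vehicle 16.220; PPIA paclitaxel-treated 16.060
ΔCt(vehicle) = 25.500 − 16.220 = 9.280
ΔCt(paclitaxel-treated) = 27.820 − 16.060 = 11.760
ΔΔCt = 11.760 − 9.280 = 2.480
Fold change = 2^(−2.480) = 0.1792

0.179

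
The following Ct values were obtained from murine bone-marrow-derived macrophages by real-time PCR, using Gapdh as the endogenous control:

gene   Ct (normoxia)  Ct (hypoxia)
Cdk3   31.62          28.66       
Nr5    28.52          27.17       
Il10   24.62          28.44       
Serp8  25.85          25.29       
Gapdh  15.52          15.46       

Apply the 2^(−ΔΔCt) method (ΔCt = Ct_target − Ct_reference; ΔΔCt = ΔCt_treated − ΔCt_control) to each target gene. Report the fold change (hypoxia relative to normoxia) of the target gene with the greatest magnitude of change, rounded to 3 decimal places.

Cdk3: ΔΔCt = (28.66−15.46) − (31.62−15.52) = 13.20 − 16.10 = -2.90; fold change = 2^2.90 = 7.464
Nr5: ΔΔCt = (27.17−15.46) − (28.52−15.52) = 11.71 − 13.00 = -1.29; fold change = 2^1.29 = 2.445
Il10: ΔΔCt = (28.44−15.46) − (24.62−15.52) = 12.98 − 9.10 = 3.88; fold change = 2^-3.88 = 0.068
Serp8: ΔΔCt = (25.29−15.46) − (25.85−15.52) = 9.83 − 10.33 = -0.50; fold change = 2^0.50 = 1.414
Il10 has the largest |ΔΔCt| = 3.88.

0.068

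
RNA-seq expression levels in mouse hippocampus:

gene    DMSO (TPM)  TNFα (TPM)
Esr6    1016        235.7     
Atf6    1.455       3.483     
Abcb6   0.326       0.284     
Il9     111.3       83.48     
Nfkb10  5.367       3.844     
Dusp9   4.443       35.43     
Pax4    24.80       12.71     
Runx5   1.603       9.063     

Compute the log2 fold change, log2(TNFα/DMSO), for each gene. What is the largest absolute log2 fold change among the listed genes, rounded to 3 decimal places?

2.995

log2(235.7/1016) = -2.108  (Esr6)
log2(3.483/1.455) = 1.259  (Atf6)
log2(0.284/0.326) = -0.199  (Abcb6)
log2(83.48/111.3) = -0.415  (Il9)
log2(3.844/5.367) = -0.482  (Nfkb10)
log2(35.43/4.443) = 2.995  (Dusp9)
log2(12.71/24.80) = -0.964  (Pax4)
log2(9.063/1.603) = 2.499  (Runx5)
The largest magnitude belongs to Dusp9.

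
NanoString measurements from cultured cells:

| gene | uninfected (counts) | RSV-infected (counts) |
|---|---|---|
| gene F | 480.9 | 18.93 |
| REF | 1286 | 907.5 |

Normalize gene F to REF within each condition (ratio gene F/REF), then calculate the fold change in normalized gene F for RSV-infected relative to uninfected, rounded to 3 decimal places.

0.056

gene F/REF (uninfected) = 480.9 / 1286 = 0.37395
gene F/REF (RSV-infected) = 18.93 / 907.5 = 0.02086
Fold change = 0.02086 / 0.37395 = 0.0558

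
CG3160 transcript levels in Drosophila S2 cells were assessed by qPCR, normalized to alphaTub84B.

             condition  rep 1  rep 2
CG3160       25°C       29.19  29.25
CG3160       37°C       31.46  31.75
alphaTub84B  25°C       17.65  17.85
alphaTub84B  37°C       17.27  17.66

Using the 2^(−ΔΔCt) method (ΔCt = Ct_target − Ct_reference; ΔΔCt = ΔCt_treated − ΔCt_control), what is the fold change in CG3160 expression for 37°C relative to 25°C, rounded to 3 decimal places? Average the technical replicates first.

Mean Ct: CG3160 25°C 29.220; CG3160 37°C 31.605; alphaTub84B 25°C 17.750; alphaTub84B 37°C 17.465
ΔCt(25°C) = 29.220 − 17.750 = 11.470
ΔCt(37°C) = 31.605 − 17.465 = 14.140
ΔΔCt = 14.140 − 11.470 = 2.670
Fold change = 2^(−2.670) = 0.1571

0.157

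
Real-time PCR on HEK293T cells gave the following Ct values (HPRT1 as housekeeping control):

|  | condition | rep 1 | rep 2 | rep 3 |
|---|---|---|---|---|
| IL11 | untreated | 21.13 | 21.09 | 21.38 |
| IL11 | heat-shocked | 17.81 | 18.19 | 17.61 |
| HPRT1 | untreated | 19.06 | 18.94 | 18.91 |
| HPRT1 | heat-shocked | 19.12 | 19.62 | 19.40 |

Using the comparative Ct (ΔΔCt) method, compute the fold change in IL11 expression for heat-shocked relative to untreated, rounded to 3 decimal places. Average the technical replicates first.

13.361

Mean Ct: IL11 untreated 21.200; IL11 heat-shocked 17.870; HPRT1 untreated 18.970; HPRT1 heat-shocked 19.380
ΔCt(untreated) = 21.200 − 18.970 = 2.230
ΔCt(heat-shocked) = 17.870 − 19.380 = -1.510
ΔΔCt = -1.510 − 2.230 = -3.740
Fold change = 2^(−(-3.740)) = 2^3.740 = 13.3614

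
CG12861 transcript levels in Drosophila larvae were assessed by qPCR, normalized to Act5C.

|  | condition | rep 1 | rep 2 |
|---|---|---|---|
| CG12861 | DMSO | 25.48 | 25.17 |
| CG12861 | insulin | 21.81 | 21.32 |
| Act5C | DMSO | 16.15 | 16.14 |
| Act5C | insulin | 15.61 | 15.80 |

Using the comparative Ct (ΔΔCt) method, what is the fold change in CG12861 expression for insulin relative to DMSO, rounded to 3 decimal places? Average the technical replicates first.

9.987

Mean Ct: CG12861 DMSO 25.325; CG12861 insulin 21.565; Act5C DMSO 16.145; Act5C insulin 15.705
ΔCt(DMSO) = 25.325 − 16.145 = 9.180
ΔCt(insulin) = 21.565 − 15.705 = 5.860
ΔΔCt = 5.860 − 9.180 = -3.320
Fold change = 2^(−(-3.320)) = 2^3.320 = 9.9866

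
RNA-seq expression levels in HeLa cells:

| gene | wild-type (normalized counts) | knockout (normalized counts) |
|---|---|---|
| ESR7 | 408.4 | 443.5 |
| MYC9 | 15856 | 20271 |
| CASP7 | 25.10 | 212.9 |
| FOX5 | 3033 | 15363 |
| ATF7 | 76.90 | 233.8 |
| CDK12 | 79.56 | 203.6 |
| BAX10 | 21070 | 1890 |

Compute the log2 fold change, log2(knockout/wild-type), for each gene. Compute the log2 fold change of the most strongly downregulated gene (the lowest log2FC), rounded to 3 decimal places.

log2(443.5/408.4) = 0.119  (ESR7)
log2(20271/15856) = 0.354  (MYC9)
log2(212.9/25.10) = 3.084  (CASP7)
log2(15363/3033) = 2.341  (FOX5)
log2(233.8/76.90) = 1.604  (ATF7)
log2(203.6/79.56) = 1.356  (CDK12)
log2(1890/21070) = -3.479  (BAX10)
BAX10 is most strongly downregulated.

-3.479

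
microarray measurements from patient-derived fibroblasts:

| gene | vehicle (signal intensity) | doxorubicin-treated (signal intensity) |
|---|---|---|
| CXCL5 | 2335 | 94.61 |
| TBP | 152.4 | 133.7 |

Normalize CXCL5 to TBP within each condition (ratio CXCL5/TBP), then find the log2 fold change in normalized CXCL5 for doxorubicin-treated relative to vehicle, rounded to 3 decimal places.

-4.436

CXCL5/TBP (vehicle) = 2335 / 152.4 = 15.322
CXCL5/TBP (doxorubicin-treated) = 94.61 / 133.7 = 0.70763
Fold change = 0.70763 / 15.322 = 0.0462
log2(0.0462) = -4.4364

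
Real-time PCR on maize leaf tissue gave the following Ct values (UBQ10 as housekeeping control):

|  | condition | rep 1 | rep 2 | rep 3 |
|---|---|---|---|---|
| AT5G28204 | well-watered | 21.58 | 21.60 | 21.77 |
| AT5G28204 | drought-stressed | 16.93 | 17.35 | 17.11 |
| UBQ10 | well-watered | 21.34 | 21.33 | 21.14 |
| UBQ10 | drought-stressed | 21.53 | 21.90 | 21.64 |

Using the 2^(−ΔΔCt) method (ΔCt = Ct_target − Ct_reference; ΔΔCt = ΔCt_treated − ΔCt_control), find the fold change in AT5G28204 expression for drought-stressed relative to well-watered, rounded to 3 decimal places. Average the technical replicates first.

30.696

Mean Ct: AT5G28204 well-watered 21.650; AT5G28204 drought-stressed 17.130; UBQ10 well-watered 21.270; UBQ10 drought-stressed 21.690
ΔCt(well-watered) = 21.650 − 21.270 = 0.380
ΔCt(drought-stressed) = 17.130 − 21.690 = -4.560
ΔΔCt = -4.560 − 0.380 = -4.940
Fold change = 2^(−(-4.940)) = 2^4.940 = 30.6965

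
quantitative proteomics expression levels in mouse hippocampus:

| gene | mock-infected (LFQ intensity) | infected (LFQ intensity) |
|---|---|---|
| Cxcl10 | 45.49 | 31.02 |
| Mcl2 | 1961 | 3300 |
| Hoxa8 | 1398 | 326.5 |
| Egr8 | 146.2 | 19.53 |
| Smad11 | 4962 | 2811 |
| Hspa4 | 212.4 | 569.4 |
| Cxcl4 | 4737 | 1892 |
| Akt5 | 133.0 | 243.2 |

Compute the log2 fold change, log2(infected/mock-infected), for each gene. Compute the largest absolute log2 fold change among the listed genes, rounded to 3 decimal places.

log2(31.02/45.49) = -0.552  (Cxcl10)
log2(3300/1961) = 0.751  (Mcl2)
log2(326.5/1398) = -2.098  (Hoxa8)
log2(19.53/146.2) = -2.904  (Egr8)
log2(2811/4962) = -0.820  (Smad11)
log2(569.4/212.4) = 1.423  (Hspa4)
log2(1892/4737) = -1.324  (Cxcl4)
log2(243.2/133.0) = 0.871  (Akt5)
The largest magnitude belongs to Egr8.

2.904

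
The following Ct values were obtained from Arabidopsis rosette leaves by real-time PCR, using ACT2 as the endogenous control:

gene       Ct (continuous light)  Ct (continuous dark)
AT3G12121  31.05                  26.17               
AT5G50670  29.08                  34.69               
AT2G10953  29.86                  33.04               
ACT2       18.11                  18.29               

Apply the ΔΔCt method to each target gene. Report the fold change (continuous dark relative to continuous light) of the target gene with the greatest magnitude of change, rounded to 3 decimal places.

0.023

AT3G12121: ΔΔCt = (26.17−18.29) − (31.05−18.11) = 7.88 − 12.94 = -5.06; fold change = 2^5.06 = 33.359
AT5G50670: ΔΔCt = (34.69−18.29) − (29.08−18.11) = 16.40 − 10.97 = 5.43; fold change = 2^-5.43 = 0.023
AT2G10953: ΔΔCt = (33.04−18.29) − (29.86−18.11) = 14.75 − 11.75 = 3.00; fold change = 2^-3.00 = 0.125
AT5G50670 has the largest |ΔΔCt| = 5.43.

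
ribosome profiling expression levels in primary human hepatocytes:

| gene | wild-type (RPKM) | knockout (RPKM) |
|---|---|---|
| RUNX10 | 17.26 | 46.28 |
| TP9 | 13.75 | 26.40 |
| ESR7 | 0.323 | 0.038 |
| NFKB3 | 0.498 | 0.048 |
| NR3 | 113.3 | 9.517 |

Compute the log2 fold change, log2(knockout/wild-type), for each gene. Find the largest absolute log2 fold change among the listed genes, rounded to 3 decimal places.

3.573

log2(46.28/17.26) = 1.423  (RUNX10)
log2(26.40/13.75) = 0.941  (TP9)
log2(0.038/0.323) = -3.087  (ESR7)
log2(0.048/0.498) = -3.375  (NFKB3)
log2(9.517/113.3) = -3.573  (NR3)
The largest magnitude belongs to NR3.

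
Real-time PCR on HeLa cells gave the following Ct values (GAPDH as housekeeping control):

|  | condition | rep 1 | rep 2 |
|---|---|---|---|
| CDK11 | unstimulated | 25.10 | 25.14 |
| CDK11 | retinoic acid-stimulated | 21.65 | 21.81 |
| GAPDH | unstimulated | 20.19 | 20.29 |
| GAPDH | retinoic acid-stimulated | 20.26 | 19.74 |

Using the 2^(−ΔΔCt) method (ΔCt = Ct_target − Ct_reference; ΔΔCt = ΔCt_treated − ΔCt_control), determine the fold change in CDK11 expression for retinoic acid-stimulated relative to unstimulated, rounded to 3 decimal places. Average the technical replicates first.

Mean Ct: CDK11 unstimulated 25.120; CDK11 retinoic acid-stimulated 21.730; GAPDH unstimulated 20.240; GAPDH retinoic acid-stimulated 20.000
ΔCt(unstimulated) = 25.120 − 20.240 = 4.880
ΔCt(retinoic acid-stimulated) = 21.730 − 20.000 = 1.730
ΔΔCt = 1.730 − 4.880 = -3.150
Fold change = 2^(−(-3.150)) = 2^3.150 = 8.8766

8.877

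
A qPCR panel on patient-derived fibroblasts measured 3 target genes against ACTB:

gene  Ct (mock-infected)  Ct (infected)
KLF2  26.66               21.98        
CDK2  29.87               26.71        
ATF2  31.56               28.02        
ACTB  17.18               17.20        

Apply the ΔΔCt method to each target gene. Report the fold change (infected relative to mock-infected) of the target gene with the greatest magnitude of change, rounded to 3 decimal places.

25.992

KLF2: ΔΔCt = (21.98−17.20) − (26.66−17.18) = 4.78 − 9.48 = -4.70; fold change = 2^4.70 = 25.992
CDK2: ΔΔCt = (26.71−17.20) − (29.87−17.18) = 9.51 − 12.69 = -3.18; fold change = 2^3.18 = 9.063
ATF2: ΔΔCt = (28.02−17.20) − (31.56−17.18) = 10.82 − 14.38 = -3.56; fold change = 2^3.56 = 11.794
KLF2 has the largest |ΔΔCt| = 4.70.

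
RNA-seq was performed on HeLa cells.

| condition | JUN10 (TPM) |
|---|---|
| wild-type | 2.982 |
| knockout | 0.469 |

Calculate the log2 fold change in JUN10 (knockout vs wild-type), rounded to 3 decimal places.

-2.669

Fold change = 0.469 / 2.982 = 0.1573
log2(0.1573) = -2.6686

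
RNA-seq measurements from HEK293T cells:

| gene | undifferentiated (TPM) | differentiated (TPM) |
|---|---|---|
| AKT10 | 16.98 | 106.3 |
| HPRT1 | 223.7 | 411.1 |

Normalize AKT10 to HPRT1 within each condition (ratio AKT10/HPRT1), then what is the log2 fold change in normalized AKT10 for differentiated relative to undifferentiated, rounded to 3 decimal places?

AKT10/HPRT1 (undifferentiated) = 16.98 / 223.7 = 0.075905
AKT10/HPRT1 (differentiated) = 106.3 / 411.1 = 0.25857
Fold change = 0.25857 / 0.075905 = 3.4065
log2(3.4065) = 1.7683

1.768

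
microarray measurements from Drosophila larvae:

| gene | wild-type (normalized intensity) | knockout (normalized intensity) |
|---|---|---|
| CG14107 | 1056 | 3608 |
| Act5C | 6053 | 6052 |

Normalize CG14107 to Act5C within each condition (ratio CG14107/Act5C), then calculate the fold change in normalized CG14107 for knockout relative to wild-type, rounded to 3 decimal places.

3.417

CG14107/Act5C (wild-type) = 1056 / 6053 = 0.17446
CG14107/Act5C (knockout) = 3608 / 6052 = 0.59617
Fold change = 0.59617 / 0.17446 = 3.4172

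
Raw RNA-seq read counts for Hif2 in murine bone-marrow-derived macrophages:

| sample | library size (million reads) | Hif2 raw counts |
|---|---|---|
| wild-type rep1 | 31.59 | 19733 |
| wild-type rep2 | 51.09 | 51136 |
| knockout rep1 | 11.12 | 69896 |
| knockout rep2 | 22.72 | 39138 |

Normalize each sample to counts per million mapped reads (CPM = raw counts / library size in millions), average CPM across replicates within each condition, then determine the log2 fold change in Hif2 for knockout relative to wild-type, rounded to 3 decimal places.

2.301

CPM(wild-type rep1) = 19733 / 31.59 = 624.6597
CPM(wild-type rep2) = 51136 / 51.09 = 1000.9004
CPM(knockout rep1) = 69896 / 11.12 = 6285.6115
CPM(knockout rep2) = 39138 / 22.72 = 1722.6232
mean CPM(wild-type) = 812.7800; mean CPM(knockout) = 4004.1174
Fold change = 4004.1174 / 812.7800 = 4.92645
log2(4.92645) = 2.3005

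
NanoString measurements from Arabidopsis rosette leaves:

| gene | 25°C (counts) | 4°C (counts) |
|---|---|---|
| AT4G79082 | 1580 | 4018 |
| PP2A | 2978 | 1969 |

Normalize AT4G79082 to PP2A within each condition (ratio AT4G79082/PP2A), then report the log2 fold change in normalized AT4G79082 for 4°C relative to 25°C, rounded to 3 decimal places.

1.943

AT4G79082/PP2A (25°C) = 1580 / 2978 = 0.53056
AT4G79082/PP2A (4°C) = 4018 / 1969 = 2.0406
Fold change = 2.0406 / 0.53056 = 3.8462
log2(3.8462) = 1.9434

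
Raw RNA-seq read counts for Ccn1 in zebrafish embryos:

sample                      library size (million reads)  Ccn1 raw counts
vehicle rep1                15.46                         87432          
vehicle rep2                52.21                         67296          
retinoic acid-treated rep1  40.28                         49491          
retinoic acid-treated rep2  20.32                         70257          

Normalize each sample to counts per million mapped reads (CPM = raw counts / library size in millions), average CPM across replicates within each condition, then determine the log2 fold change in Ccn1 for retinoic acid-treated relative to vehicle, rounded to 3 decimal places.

-0.567

CPM(vehicle rep1) = 87432 / 15.46 = 5655.3687
CPM(vehicle rep2) = 67296 / 52.21 = 1288.9485
CPM(retinoic acid-treated rep1) = 49491 / 40.28 = 1228.6743
CPM(retinoic acid-treated rep2) = 70257 / 20.32 = 3457.5295
mean CPM(vehicle) = 3472.1586; mean CPM(retinoic acid-treated) = 2343.1019
Fold change = 2343.1019 / 3472.1586 = 0.67483
log2(0.67483) = -0.5674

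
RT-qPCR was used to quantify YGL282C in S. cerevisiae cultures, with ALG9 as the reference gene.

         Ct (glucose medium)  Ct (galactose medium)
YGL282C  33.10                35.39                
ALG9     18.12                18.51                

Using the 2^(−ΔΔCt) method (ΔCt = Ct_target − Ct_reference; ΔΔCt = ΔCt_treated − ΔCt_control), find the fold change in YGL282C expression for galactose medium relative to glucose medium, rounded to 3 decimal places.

ΔCt(glucose medium) = 33.100 − 18.120 = 14.980
ΔCt(galactose medium) = 35.390 − 18.510 = 16.880
ΔΔCt = 16.880 − 14.980 = 1.900
Fold change = 2^(−1.900) = 0.2679

0.268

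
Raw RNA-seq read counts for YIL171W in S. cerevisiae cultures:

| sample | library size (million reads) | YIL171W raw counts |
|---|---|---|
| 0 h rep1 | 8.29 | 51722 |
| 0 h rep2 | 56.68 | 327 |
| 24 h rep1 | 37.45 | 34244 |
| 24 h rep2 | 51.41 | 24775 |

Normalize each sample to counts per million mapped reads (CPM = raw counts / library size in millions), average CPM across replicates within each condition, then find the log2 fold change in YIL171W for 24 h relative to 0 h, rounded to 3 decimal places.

CPM(0 h rep1) = 51722 / 8.29 = 6239.0832
CPM(0 h rep2) = 327 / 56.68 = 5.7692
CPM(24 h rep1) = 34244 / 37.45 = 914.3925
CPM(24 h rep2) = 24775 / 51.41 = 481.9101
mean CPM(0 h) = 3122.4262; mean CPM(24 h) = 698.1513
Fold change = 698.1513 / 3122.4262 = 0.22359
log2(0.22359) = -2.1611

-2.161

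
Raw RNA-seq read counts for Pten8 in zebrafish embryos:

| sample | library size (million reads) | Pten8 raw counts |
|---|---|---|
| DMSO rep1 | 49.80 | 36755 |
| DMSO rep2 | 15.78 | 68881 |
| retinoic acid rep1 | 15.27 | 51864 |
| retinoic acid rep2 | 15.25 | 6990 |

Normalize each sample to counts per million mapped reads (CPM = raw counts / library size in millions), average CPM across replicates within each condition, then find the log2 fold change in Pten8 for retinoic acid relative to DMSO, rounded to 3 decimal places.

-0.405

CPM(DMSO rep1) = 36755 / 49.80 = 738.0522
CPM(DMSO rep2) = 68881 / 15.78 = 4365.0824
CPM(retinoic acid rep1) = 51864 / 15.27 = 3396.4637
CPM(retinoic acid rep2) = 6990 / 15.25 = 458.3607
mean CPM(DMSO) = 2551.5673; mean CPM(retinoic acid) = 1927.4122
Fold change = 1927.4122 / 2551.5673 = 0.75538
log2(0.75538) = -0.4047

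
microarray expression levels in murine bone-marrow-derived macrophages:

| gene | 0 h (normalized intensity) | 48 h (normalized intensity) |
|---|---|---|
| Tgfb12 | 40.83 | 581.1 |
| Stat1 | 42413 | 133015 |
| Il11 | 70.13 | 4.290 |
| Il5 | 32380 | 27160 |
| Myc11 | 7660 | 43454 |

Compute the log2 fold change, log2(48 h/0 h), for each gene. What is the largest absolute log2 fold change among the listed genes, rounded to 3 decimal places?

log2(581.1/40.83) = 3.831  (Tgfb12)
log2(133015/42413) = 1.649  (Stat1)
log2(4.290/70.13) = -4.031  (Il11)
log2(27160/32380) = -0.254  (Il5)
log2(43454/7660) = 2.504  (Myc11)
The largest magnitude belongs to Il11.

4.031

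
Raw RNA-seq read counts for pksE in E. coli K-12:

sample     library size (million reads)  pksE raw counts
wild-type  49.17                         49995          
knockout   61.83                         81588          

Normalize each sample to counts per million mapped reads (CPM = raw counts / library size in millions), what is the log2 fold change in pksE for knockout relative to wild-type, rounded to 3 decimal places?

CPM(wild-type) = 49995 / 49.17 = 1016.7785
CPM(knockout) = 81588 / 61.83 = 1319.5536
Fold change = 1319.5536 / 1016.7785 = 1.29778
log2(1.29778) = 0.3760

0.376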